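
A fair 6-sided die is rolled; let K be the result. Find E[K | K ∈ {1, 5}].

3

P(K ∈ {1, 5}) = 1/3.
Σ over the event: 1·1/6 + 5·1/6 = 1.
E[K | K ∈ {1, 5}] = (1) / (1/3) = 3.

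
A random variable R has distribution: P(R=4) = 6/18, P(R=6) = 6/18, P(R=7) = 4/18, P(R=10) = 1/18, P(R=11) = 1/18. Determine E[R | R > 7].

21/2

P(R > 7) = 1/9.
Σ over the event: 10·1/18 + 11·1/18 = 7/6.
E[R | R > 7] = (7/6) / (1/9) = 21/2.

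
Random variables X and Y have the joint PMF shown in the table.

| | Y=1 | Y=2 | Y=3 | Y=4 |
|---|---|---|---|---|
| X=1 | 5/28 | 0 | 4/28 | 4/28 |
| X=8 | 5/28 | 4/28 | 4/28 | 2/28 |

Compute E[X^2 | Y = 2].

64

P(Y = 2) = 1/7.
Summing X^2·P(X=x,Y=y) over the conditioning event gives 64/7.
E[X^2 | Y = 2] = (64/7) / (1/7) = 64.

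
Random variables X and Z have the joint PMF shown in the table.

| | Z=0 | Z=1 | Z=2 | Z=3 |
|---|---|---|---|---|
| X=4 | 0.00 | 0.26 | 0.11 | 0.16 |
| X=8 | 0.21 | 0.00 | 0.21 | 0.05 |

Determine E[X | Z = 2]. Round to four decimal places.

P(Z = 2) = 0.32.
Σ X·P over the event = 4·(0.11) + 8·(0.21) = 2.12.
E[X | Z = 2] = (2.12) / (0.32) = 6.6250.

6.6250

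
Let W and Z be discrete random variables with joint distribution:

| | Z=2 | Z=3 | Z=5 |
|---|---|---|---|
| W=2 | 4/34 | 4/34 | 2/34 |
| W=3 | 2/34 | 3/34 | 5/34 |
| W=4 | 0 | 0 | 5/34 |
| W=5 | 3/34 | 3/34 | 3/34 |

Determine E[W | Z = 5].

18/5

P(Z = 5) = 15/34.
Σ W·P over the event = 2·(2/34) + 3·(5/34) + 4·(5/34) + 5·(3/34) = 27/17.
E[W | Z = 5] = (27/17) / (15/34) = 18/5.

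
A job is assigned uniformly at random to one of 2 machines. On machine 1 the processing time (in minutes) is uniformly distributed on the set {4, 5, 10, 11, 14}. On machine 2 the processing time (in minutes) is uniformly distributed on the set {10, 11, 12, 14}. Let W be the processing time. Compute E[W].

411/40

E[W | machine 1] = (4+5+10+11+14)/5 = 44/5.
E[W | machine 2] = (10+11+12+14)/4 = 47/4.
By the law of total expectation,
E[W] = (1/2)·(44/5) + (1/2)·(47/4) = 411/40.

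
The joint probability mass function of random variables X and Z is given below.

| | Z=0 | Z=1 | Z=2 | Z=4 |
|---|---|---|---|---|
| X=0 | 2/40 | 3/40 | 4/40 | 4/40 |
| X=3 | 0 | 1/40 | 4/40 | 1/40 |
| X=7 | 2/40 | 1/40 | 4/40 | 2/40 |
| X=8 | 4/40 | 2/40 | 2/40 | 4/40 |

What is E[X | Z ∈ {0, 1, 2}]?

P(Z ∈ {0, 1, 2}) = 29/40.
Summing X·P(X=x,Z=y) over the conditioning event gives 16/5.
E[X | Z ∈ {0, 1, 2}] = (16/5) / (29/40) = 128/29.

128/29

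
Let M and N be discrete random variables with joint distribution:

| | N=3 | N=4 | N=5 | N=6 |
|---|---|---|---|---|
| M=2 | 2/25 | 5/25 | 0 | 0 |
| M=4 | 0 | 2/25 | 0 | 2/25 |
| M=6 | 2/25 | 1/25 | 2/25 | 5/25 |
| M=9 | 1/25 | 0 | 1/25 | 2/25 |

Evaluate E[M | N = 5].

P(N = 5) = 3/25.
Σ M·P over the event = 6·(2/25) + 9·(1/25) = 21/25.
E[M | N = 5] = (21/25) / (3/25) = 7.

7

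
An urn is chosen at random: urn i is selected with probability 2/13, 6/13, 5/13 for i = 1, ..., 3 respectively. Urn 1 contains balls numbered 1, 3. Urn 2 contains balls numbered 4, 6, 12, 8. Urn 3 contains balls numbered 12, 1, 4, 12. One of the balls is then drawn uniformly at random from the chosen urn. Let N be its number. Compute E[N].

E[N | urn 1] = (1+3)/2 = 2.
E[N | urn 2] = (4+6+12+8)/4 = 15/2.
E[N | urn 3] = (12+1+4+12)/4 = 29/4.
E[N] = (2/13)·(2) + (6/13)·(15/2) + (5/13)·(29/4) = 341/52.

341/52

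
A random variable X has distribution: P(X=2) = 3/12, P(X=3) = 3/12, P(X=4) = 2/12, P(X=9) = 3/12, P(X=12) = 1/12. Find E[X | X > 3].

47/6

P(X > 3) = 1/2.
Σ over the event: 4·1/6 + 9·1/4 + 12·1/12 = 47/12.
E[X | X > 3] = (47/12) / (1/2) = 47/6.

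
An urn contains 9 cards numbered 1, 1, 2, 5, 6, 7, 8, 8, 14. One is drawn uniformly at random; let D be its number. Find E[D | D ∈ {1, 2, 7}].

P(D ∈ {1, 2, 7}) = 4/9.
Σ over the event: 1·2/9 + 2·1/9 + 7·1/9 = 11/9.
E[D | D ∈ {1, 2, 7}] = (11/9) / (4/9) = 11/4.

11/4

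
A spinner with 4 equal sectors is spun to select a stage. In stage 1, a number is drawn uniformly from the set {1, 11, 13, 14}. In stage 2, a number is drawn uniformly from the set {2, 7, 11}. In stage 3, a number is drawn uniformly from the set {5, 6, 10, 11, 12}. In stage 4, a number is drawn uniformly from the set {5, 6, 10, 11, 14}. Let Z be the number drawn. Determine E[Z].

E[Z | stage 1] = (1+11+13+14)/4 = 39/4.
E[Z | stage 2] = (2+7+11)/3 = 20/3.
E[Z | stage 3] = (5+6+10+11+12)/5 = 44/5.
E[Z | stage 4] = (5+6+10+11+14)/5 = 46/5.
By the law of total expectation,
E[Z] = (1/4)·(39/4) + (1/4)·(20/3) + (1/4)·(44/5) + (1/4)·(46/5) = 413/48.

413/48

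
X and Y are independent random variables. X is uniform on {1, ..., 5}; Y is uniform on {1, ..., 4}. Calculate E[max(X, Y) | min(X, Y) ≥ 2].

P(min(X, Y) ≥ 2) = 3/5.
Summing max(X,Y)·P(x,y) over outcomes with min(X, Y) ≥ 2 gives 23/10.
E[max(X, Y) | min(X, Y) ≥ 2] = (23/10) / (3/5) = 23/6.

23/6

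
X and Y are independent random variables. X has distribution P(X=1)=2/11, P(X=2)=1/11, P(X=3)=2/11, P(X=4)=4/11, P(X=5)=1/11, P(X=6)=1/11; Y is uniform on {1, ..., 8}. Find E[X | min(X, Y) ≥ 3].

P(min(X, Y) ≥ 3) = 6/11.
Summing X·P(x,y) over outcomes with min(X, Y) ≥ 3 gives 9/4.
E[X | min(X, Y) ≥ 3] = (9/4) / (6/11) = 33/8.

33/8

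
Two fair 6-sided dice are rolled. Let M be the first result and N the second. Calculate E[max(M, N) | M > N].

14/3

P(M > N) = 5/12.
Summing max(M,N)·P(x,y) over outcomes with M > N gives 35/18.
E[max(M, N) | M > N] = (35/18) / (5/12) = 14/3.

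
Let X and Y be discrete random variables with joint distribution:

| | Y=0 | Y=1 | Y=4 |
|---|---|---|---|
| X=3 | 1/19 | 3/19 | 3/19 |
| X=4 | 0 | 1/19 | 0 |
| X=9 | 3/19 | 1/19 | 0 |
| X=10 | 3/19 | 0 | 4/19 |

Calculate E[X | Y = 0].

60/7

P(Y = 0) = 7/19.
Σ X·P over the event = 3·(1/19) + 9·(3/19) + 10·(3/19) = 60/19.
E[X | Y = 0] = (60/19) / (7/19) = 60/7.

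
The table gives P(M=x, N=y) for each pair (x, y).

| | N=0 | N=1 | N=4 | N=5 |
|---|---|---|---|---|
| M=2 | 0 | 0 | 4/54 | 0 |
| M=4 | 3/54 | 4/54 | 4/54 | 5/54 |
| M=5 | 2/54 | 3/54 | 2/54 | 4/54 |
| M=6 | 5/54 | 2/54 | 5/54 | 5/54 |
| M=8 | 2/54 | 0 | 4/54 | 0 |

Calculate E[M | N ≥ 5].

P(N ≥ 5) = 7/27.
Summing M·P(M=x,N=y) over the conditioning event gives 35/27.
E[M | N ≥ 5] = (35/27) / (7/27) = 5.

5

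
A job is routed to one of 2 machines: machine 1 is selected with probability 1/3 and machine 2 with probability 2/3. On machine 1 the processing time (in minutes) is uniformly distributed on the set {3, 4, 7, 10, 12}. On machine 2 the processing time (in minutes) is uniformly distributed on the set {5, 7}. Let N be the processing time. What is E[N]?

32/5

E[N | machine 1] = (3+4+7+10+12)/5 = 36/5.
E[N | machine 2] = (5+7)/2 = 6.
E[N] = (1/3)·(36/5) + (2/3)·(6) = 32/5.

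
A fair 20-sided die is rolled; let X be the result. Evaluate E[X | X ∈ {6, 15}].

P(X ∈ {6, 15}) = 1/10.
Σ over the event: 6·1/20 + 15·1/20 = 21/20.
E[X | X ∈ {6, 15}] = (21/20) / (1/10) = 21/2.

21/2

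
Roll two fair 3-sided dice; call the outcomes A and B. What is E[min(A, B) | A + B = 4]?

Outcomes with A + B = 4: (1,3), (2,2), (3,1), each with probability 1/9.
E[min(A, B) | A + B = 4] = (1 + 2 + 1) / 3 = 4/3.

4/3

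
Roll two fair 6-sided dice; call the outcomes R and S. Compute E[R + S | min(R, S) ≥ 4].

P(min(R, S) ≥ 4) = 1/4.
Summing (R+S)·P(x,y) over outcomes with min(R, S) ≥ 4 gives 5/2.
E[R + S | min(R, S) ≥ 4] = (5/2) / (1/4) = 10.

10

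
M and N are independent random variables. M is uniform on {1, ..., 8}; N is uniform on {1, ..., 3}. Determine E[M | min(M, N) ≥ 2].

P(min(M, N) ≥ 2) = 7/12.
Summing M·P(x,y) over outcomes with min(M, N) ≥ 2 gives 35/12.
E[M | min(M, N) ≥ 2] = (35/12) / (7/12) = 5.

5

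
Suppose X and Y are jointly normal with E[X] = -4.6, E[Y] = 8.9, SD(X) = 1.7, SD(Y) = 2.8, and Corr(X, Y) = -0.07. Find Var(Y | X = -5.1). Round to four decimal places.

For a bivariate normal, Var(Y | X=x) = σ_Y²(1 − ρ²).
Var(Y | X=-5.1) = (2.8)²·(1 − (-0.07)²) = 7.84·0.9951 = 7.8016.

7.8016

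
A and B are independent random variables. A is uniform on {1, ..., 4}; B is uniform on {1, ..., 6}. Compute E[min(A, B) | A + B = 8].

3

P(A + B = 8) = 1/8.
Summing min(A,B)·P(x,y) over outcomes with A + B = 8 gives 3/8.
E[min(A, B) | A + B = 8] = (3/8) / (1/8) = 3.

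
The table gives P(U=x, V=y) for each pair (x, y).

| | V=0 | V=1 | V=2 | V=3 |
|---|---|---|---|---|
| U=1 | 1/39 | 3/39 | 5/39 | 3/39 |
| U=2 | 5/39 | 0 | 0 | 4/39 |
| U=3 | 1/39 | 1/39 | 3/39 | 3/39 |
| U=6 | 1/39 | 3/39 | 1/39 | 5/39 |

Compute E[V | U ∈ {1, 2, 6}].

54/31

P(U ∈ {1, 2, 6}) = 31/39.
Summing V·P(U=x,V=y) over the conditioning event gives 18/13.
E[V | U ∈ {1, 2, 6}] = (18/13) / (31/39) = 54/31.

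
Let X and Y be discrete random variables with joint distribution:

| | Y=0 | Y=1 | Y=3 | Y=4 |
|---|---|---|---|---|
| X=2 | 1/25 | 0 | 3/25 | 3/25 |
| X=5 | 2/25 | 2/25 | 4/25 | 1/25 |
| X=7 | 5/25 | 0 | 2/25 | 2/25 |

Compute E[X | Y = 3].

P(Y = 3) = 9/25.
Σ X·P over the event = 2·(3/25) + 5·(4/25) + 7·(2/25) = 8/5.
E[X | Y = 3] = (8/5) / (9/25) = 40/9.

40/9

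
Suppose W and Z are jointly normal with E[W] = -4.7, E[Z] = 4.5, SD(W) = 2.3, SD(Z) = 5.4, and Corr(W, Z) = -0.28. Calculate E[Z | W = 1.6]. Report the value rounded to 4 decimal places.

The regression of Z on W has slope ρ·σ_Z/σ_W and passes through (μ_W, μ_Z).
E[Z | W=1.6] = 4.5 + (-0.28)·(5.4/2.3)·(1.6 − (-4.7)) = 4.5 + (-0.65739)·(6.3) = 0.3584.

0.3584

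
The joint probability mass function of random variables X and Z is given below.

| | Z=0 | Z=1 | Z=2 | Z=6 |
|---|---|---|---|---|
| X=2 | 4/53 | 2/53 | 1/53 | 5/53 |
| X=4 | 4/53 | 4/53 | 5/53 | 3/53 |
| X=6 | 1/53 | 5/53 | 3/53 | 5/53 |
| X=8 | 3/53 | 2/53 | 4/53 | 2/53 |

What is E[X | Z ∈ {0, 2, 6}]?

P(Z ∈ {0, 2, 6}) = 40/53.
Summing X·P(X=x,Z=y) over the conditioning event gives 194/53.
E[X | Z ∈ {0, 2, 6}] = (194/53) / (40/53) = 97/20.

97/20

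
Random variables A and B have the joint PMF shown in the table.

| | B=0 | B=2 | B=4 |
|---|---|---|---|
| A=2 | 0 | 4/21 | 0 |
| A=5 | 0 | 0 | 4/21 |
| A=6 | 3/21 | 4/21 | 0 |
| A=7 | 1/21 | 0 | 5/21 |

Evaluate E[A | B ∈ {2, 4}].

87/17

P(B ∈ {2, 4}) = 17/21.
Σ A·P over the event = 2·(4/21) + 5·(4/21) + 6·(4/21) + 7·(5/21) = 29/7.
E[A | B ∈ {2, 4}] = (29/7) / (17/21) = 87/17.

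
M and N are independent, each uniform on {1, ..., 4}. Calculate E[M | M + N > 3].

P(M + N > 3) = 13/16.
Summing M·P(x,y) over outcomes with M + N > 3 gives 9/4.
E[M | M + N > 3] = (9/4) / (13/16) = 36/13.

36/13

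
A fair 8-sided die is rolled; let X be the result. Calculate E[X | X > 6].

15/2

Given X > 6, X is equally likely to be any of {7, 8}.
E[X | X > 6] = (7 + 8) / 2 = 15/2.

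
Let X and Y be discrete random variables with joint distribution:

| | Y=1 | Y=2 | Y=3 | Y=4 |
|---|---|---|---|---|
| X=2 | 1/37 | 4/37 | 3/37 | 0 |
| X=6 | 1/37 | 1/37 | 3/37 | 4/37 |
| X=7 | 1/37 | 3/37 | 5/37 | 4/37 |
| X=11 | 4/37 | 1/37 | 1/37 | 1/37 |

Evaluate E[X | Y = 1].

59/7

P(Y = 1) = 7/37.
Summing X·P(X=x,Y=y) over the conditioning event gives 59/37.
E[X | Y = 1] = (59/37) / (7/37) = 59/7.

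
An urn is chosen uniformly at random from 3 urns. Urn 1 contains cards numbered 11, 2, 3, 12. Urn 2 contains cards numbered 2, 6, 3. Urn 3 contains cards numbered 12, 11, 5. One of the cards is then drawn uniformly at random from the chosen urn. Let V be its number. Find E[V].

20/3

E[V | urn 1] = (11+2+3+12)/4 = 7.
E[V | urn 2] = (2+6+3)/3 = 11/3.
E[V | urn 3] = (12+11+5)/3 = 28/3.
E[V] = (1/3)·(7) + (1/3)·(11/3) + (1/3)·(28/3) = 20/3.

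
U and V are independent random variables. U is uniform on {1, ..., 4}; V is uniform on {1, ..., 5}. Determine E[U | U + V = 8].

P(U + V = 8) = 1/10.
Summing U·P(x,y) over outcomes with U + V = 8 gives 7/20.
E[U | U + V = 8] = (7/20) / (1/10) = 7/2.

7/2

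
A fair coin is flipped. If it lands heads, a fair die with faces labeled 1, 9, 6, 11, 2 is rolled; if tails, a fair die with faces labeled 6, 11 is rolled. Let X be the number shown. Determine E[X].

E[X | heads] = (1+9+6+11+2)/5 = 29/5.
E[X | tails] = (6+11)/2 = 17/2.
E[X] = (1/2)·(29/5) + (1/2)·(17/2) = 143/20.

143/20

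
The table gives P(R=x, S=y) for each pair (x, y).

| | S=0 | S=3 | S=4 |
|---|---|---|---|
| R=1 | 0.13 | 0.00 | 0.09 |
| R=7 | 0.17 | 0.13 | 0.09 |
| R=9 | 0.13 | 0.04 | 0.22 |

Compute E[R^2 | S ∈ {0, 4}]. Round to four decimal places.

P(S ∈ {0, 4}) = 0.83.
Σ R^2·P over the event = 1·(0.13) + 1·(0.09) + 49·(0.17) + 49·(0.09) + 81·(0.13) + 81·(0.22) = 41.31.
E[R^2 | S ∈ {0, 4}] = (41.31) / (0.83) = 49.7711.

49.7711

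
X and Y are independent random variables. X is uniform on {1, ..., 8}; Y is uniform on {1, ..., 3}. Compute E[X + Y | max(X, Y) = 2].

P(max(X, Y) = 2) = 1/8.
Summing (X+Y)·P(x,y) over outcomes with max(X, Y) = 2 gives 5/12.
E[X + Y | max(X, Y) = 2] = (5/12) / (1/8) = 10/3.

10/3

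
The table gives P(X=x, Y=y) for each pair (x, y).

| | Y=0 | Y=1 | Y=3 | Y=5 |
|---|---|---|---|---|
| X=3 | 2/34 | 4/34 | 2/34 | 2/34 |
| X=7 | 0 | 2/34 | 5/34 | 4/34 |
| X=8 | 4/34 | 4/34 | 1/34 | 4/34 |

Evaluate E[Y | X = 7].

37/11

P(X = 7) = 11/34.
Σ Y·P over the event = 1·(2/34) + 3·(5/34) + 5·(4/34) = 37/34.
E[Y | X = 7] = (37/34) / (11/34) = 37/11.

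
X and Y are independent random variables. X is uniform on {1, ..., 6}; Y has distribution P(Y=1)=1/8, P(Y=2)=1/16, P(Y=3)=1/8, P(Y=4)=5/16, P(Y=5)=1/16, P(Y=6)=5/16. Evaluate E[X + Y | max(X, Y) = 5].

8

P(max(X, Y) = 5) = 5/32.
Summing (X+Y)·P(x,y) over outcomes with max(X, Y) = 5 gives 5/4.
E[X + Y | max(X, Y) = 5] = (5/4) / (5/32) = 8.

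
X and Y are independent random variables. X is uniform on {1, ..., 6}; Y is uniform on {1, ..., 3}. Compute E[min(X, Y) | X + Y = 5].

5/3

P(X + Y = 5) = 1/6.
Summing min(X,Y)·P(x,y) over outcomes with X + Y = 5 gives 5/18.
E[min(X, Y) | X + Y = 5] = (5/18) / (1/6) = 5/3.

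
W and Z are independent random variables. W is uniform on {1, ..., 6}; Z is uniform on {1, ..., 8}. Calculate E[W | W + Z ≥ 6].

74/19

P(W + Z ≥ 6) = 19/24.
Summing W·P(x,y) over outcomes with W + Z ≥ 6 gives 37/12.
E[W | W + Z ≥ 6] = (37/12) / (19/24) = 74/19.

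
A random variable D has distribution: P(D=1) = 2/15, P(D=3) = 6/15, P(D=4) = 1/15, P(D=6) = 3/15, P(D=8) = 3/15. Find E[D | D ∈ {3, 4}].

P(D ∈ {3, 4}) = 7/15.
Σ over the event: 3·2/5 + 4·1/15 = 22/15.
E[D | D ∈ {3, 4}] = (22/15) / (7/15) = 22/7.

22/7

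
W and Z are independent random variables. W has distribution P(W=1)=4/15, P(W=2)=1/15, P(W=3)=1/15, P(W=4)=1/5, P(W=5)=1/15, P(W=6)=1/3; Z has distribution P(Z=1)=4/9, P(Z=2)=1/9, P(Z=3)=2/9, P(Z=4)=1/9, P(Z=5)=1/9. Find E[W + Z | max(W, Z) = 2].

P(max(W, Z) = 2) = 1/15.
Summing (W+Z)·P(x,y) over outcomes with max(W, Z) = 2 gives 28/135.
E[W + Z | max(W, Z) = 2] = (28/135) / (1/15) = 28/9.

28/9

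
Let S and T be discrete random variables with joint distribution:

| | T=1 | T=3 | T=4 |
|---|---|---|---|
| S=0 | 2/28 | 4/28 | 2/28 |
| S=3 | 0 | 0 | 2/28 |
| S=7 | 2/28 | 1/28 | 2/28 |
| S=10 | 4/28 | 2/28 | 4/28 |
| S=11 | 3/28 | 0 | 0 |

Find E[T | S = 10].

P(S = 10) = 5/14.
Σ T·P over the event = 1·(4/28) + 3·(2/28) + 4·(4/28) = 13/14.
E[T | S = 10] = (13/14) / (5/14) = 13/5.

13/5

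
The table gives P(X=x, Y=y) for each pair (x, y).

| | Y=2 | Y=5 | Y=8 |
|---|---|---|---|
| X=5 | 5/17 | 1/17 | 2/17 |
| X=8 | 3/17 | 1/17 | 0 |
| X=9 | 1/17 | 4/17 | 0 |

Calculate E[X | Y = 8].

P(Y = 8) = 2/17.
Σ X·P over the event = 5·(2/17) = 10/17.
E[X | Y = 8] = (10/17) / (2/17) = 5.

5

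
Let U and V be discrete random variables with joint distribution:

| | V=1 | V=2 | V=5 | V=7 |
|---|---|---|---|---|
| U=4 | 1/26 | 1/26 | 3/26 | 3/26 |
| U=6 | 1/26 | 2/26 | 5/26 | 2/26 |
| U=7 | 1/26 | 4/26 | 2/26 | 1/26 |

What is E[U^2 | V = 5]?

163/5

P(V = 5) = 5/13.
Σ U^2·P over the event = 16·(3/26) + 36·(5/26) + 49·(2/26) = 163/13.
E[U^2 | V = 5] = (163/13) / (5/13) = 163/5.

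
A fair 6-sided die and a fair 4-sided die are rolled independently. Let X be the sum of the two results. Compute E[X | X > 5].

P(X > 5) = 7/12.
Σ over the event: 6·1/6 + 7·1/6 + 8·1/8 + 9·1/12 + 10·1/24 = 13/3.
E[X | X > 5] = (13/3) / (7/12) = 52/7.

52/7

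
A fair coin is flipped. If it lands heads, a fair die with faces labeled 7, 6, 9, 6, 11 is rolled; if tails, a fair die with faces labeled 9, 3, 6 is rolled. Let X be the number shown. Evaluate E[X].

69/10

E[X | heads] = (7+6+9+6+11)/5 = 39/5.
E[X | tails] = (9+3+6)/3 = 6.
By the law of total expectation,
E[X] = (1/2)·(39/5) + (1/2)·(6) = 69/10.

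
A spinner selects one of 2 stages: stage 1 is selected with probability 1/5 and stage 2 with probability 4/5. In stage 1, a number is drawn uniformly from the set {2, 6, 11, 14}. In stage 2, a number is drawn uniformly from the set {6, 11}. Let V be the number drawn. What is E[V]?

E[V | stage 1] = (2+6+11+14)/4 = 33/4.
E[V | stage 2] = (6+11)/2 = 17/2.
By the law of total expectation,
E[V] = (1/5)·(33/4) + (4/5)·(17/2) = 169/20.

169/20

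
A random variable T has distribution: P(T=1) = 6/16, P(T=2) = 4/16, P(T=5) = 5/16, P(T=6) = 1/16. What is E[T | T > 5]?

6

P(T > 5) = 1/16.
Σ over the event: 6·1/16 = 3/8.
E[T | T > 5] = (3/8) / (1/16) = 6.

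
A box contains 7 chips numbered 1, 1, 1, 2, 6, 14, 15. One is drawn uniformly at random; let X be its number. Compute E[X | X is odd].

9/2

P(X is odd) = 4/7.
Σ over the event: 1·3/7 + 15·1/7 = 18/7.
E[X | X is odd] = (18/7) / (4/7) = 9/2.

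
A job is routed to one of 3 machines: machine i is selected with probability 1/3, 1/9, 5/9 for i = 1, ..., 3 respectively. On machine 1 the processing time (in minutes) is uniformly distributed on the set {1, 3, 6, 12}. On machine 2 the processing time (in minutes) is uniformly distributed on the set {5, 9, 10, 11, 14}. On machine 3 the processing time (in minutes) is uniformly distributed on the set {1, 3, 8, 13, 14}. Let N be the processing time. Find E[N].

653/90

E[N | machine 1] = (1+3+6+12)/4 = 11/2.
E[N | machine 2] = (5+9+10+11+14)/5 = 49/5.
E[N | machine 3] = (1+3+8+13+14)/5 = 39/5.
By the law of total expectation,
E[N] = (1/3)·(11/2) + (1/9)·(49/5) + (5/9)·(39/5) = 653/90.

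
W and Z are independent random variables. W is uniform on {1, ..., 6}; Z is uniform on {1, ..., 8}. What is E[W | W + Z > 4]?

P(W + Z > 4) = 7/8.
Summing W·P(x,y) over outcomes with W + Z > 4 gives 79/24.
E[W | W + Z > 4] = (79/24) / (7/8) = 79/21.

79/21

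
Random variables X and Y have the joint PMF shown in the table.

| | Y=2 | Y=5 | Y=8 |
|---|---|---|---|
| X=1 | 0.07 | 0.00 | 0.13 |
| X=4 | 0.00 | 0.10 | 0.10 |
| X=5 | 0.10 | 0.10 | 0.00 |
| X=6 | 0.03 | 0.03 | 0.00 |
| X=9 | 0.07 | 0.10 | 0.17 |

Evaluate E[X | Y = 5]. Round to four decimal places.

6.0000

P(Y = 5) = 0.33.
Σ X·P over the event = 4·(0.10) + 5·(0.10) + 6·(0.03) + 9·(0.10) = 1.98.
E[X | Y = 5] = (1.98) / (0.33) = 6.0000.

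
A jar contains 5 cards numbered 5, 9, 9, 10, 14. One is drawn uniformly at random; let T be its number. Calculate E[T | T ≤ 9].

23/3

P(T ≤ 9) = 3/5.
Σ over the event: 5·1/5 + 9·2/5 = 23/5.
E[T | T ≤ 9] = (23/5) / (3/5) = 23/3.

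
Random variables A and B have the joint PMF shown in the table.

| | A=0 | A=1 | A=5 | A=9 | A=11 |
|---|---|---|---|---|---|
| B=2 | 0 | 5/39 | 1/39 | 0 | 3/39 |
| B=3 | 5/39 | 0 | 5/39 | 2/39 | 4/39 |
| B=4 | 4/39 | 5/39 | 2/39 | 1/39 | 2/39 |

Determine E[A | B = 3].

87/16

P(B = 3) = 16/39.
Σ A·P over the event = 0·(5/39) + 5·(5/39) + 9·(2/39) + 11·(4/39) = 29/13.
E[A | B = 3] = (29/13) / (16/39) = 87/16.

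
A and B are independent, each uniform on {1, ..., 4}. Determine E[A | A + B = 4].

Outcomes with A + B = 4: (1,3), (2,2), (3,1), each with probability 1/16.
E[A | A + B = 4] = (1 + 2 + 3) / 3 = 2.

2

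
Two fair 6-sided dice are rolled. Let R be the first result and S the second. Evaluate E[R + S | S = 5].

17/2

P(S = 5) = 1/6.
Summing (R+S)·P(x,y) over outcomes with S = 5 gives 17/12.
E[R + S | S = 5] = (17/12) / (1/6) = 17/2.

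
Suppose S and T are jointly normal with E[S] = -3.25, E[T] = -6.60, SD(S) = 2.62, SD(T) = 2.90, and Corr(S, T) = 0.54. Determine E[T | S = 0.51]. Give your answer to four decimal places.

For a bivariate normal, E[T | S=x] = μ_T + ρ·(σ_T/σ_S)·(x − μ_S).
E[T | S=0.51] = -6.60 + (0.54)·(2.90/2.62)·(0.51 − (-3.25)) = -6.60 + (0.59771)·(3.76) = -4.3526.

-4.3526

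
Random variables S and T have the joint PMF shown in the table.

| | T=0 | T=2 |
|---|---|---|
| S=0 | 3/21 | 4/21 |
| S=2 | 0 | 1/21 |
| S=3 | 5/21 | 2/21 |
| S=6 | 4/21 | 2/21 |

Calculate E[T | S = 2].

2

P(S = 2) = 1/21.
Σ T·P over the event = 2·(1/21) = 2/21.
E[T | S = 2] = (2/21) / (1/21) = 2.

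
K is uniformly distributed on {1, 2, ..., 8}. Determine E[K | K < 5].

5/2

Given K < 5, K is equally likely to be any of {1, 2, 3, 4}.
E[K | K < 5] = (1 + 2 + 3 + 4) / 4 = 5/2.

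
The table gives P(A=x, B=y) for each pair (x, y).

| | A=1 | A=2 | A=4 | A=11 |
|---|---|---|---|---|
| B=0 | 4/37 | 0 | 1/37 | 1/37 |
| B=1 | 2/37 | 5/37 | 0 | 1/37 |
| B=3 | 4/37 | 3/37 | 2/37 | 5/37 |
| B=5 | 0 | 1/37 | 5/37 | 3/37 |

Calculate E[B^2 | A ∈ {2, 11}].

178/19

P(A ∈ {2, 11}) = 19/37.
Σ B^2·P over the event = 1·(5/37) + 9·(3/37) + 25·(1/37) + 0·(1/37) + 1·(1/37) + 9·(5/37) + 25·(3/37) = 178/37.
E[B^2 | A ∈ {2, 11}] = (178/37) / (19/37) = 178/19.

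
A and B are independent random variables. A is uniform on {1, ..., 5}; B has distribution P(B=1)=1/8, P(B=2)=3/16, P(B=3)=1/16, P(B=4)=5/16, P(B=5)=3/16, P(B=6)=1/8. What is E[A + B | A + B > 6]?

58/7

P(A + B > 6) = 21/40.
Summing (A+B)·P(x,y) over outcomes with A + B > 6 gives 87/20.
E[A + B | A + B > 6] = (87/20) / (21/40) = 58/7.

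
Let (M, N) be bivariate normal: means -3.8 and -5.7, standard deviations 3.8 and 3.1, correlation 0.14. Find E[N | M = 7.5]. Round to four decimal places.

For a bivariate normal, E[N | M=x] = μ_N + ρ·(σ_N/σ_M)·(x − μ_M).
E[N | M=7.5] = -5.7 + (0.14)·(3.1/3.8)·(7.5 − (-3.8)) = -5.7 + (0.11421)·(11.3) = -4.4094.

-4.4094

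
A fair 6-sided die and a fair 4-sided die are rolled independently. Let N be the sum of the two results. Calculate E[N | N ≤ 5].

P(N ≤ 5) = 5/12.
Σ over the event: 2·1/24 + 3·1/12 + 4·1/8 + 5·1/6 = 5/3.
E[N | N ≤ 5] = (5/3) / (5/12) = 4.

4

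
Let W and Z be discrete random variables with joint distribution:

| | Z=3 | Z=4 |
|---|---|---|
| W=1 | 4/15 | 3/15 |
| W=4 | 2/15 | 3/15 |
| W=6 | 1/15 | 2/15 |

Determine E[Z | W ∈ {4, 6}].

P(W ∈ {4, 6}) = 8/15.
Σ Z·P over the event = 3·(2/15) + 4·(3/15) + 3·(1/15) + 4·(2/15) = 29/15.
E[Z | W ∈ {4, 6}] = (29/15) / (8/15) = 29/8.

29/8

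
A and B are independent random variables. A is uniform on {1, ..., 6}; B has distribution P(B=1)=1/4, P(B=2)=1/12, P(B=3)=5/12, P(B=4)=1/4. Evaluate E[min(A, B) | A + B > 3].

P(A + B > 3) = 65/72.
Summing min(A,B)·P(x,y) over outcomes with A + B > 3 gives 151/72.
E[min(A, B) | A + B > 3] = (151/72) / (65/72) = 151/65.

151/65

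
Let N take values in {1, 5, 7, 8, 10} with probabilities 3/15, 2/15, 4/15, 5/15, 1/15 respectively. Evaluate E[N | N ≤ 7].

P(N ≤ 7) = 3/5.
Σ over the event: 1·1/5 + 5·2/15 + 7·4/15 = 41/15.
E[N | N ≤ 7] = (41/15) / (3/5) = 41/9.

41/9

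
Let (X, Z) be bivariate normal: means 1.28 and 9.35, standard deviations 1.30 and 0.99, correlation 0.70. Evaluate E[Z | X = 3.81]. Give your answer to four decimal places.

For a bivariate normal, E[Z | X=x] = μ_Z + ρ·(σ_Z/σ_X)·(x − μ_X).
E[Z | X=3.81] = 9.35 + (0.70)·(0.99/1.30)·(3.81 − (1.28)) = 9.35 + (0.53308)·(2.53) = 10.6987.

10.6987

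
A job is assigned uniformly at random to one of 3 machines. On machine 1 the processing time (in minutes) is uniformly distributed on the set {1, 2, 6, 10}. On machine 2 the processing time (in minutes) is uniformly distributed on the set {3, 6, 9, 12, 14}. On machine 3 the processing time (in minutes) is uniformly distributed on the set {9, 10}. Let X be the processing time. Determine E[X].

461/60

E[X | machine 1] = (1+2+6+10)/4 = 19/4.
E[X | machine 2] = (3+6+9+12+14)/5 = 44/5.
E[X | machine 3] = (9+10)/2 = 19/2.
By the law of total expectation,
E[X] = (1/3)·(19/4) + (1/3)·(44/5) + (1/3)·(19/2) = 461/60.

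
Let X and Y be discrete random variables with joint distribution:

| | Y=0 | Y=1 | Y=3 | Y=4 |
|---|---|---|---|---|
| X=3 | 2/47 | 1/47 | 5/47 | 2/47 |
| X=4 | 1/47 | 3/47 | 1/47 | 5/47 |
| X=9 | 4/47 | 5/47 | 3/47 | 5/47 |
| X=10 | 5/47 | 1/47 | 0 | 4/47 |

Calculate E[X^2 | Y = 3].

304/9

P(Y = 3) = 9/47.
Σ X^2·P over the event = 9·(5/47) + 16·(1/47) + 81·(3/47) = 304/47.
E[X^2 | Y = 3] = (304/47) / (9/47) = 304/9.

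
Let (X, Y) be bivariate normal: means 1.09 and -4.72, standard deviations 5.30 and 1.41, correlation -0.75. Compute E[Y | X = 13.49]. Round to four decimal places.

-7.1942

For a bivariate normal, E[Y | X=x] = μ_Y + ρ·(σ_Y/σ_X)·(x − μ_X).
E[Y | X=13.49] = -4.72 + (-0.75)·(1.41/5.30)·(13.49 − (1.09)) = -4.72 + (-0.19953)·(12.4) = -7.1942.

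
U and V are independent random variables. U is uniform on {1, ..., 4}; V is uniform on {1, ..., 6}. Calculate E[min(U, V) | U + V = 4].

4/3

Outcomes with U + V = 4: (1,3), (2,2), (3,1), each with probability 1/24.
E[min(U, V) | U + V = 4] = (1 + 2 + 1) / 3 = 4/3.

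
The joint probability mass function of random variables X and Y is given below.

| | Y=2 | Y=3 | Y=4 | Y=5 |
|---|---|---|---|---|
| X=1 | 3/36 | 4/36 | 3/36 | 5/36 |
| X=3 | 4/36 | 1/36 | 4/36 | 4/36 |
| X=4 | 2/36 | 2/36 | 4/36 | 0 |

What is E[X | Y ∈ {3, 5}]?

P(Y ∈ {3, 5}) = 4/9.
Summing X·P(X=x,Y=y) over the conditioning event gives 8/9.
E[X | Y ∈ {3, 5}] = (8/9) / (4/9) = 2.

2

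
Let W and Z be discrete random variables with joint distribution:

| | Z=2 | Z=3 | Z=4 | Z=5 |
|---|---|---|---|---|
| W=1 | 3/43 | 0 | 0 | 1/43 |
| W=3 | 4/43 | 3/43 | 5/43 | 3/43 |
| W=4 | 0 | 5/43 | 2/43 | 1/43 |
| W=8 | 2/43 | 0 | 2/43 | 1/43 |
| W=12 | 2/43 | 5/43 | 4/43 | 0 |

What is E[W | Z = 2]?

5

P(Z = 2) = 11/43.
Summing W·P(W=x,Z=y) over the conditioning event gives 55/43.
E[W | Z = 2] = (55/43) / (11/43) = 5.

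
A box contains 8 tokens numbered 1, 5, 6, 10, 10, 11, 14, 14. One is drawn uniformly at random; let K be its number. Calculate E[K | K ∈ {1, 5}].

P(K ∈ {1, 5}) = 1/4.
Σ over the event: 1·1/8 + 5·1/8 = 3/4.
E[K | K ∈ {1, 5}] = (3/4) / (1/4) = 3.

3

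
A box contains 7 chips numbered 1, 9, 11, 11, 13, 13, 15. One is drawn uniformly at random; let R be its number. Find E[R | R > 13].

P(R > 13) = 1/7.
Σ over the event: 15·1/7 = 15/7.
E[R | R > 13] = (15/7) / (1/7) = 15.

15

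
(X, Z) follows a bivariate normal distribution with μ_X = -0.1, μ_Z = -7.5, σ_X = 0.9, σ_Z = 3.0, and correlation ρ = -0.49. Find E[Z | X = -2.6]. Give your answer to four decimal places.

For a bivariate normal, E[Z | X=x] = μ_Z + ρ·(σ_Z/σ_X)·(x − μ_X).
E[Z | X=-2.6] = -7.5 + (-0.49)·(3.0/0.9)·(-2.6 − (-0.1)) = -7.5 + (-1.63333)·(-2.5) = -3.4167.

-3.4167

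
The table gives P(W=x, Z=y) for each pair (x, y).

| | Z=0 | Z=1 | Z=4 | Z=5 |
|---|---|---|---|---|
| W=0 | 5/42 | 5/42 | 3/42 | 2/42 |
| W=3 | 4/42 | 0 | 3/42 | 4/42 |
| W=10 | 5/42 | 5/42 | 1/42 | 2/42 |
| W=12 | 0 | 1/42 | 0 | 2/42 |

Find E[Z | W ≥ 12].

11/3

P(W ≥ 12) = 1/14.
Σ Z·P over the event = 1·(1/42) + 5·(2/42) = 11/42.
E[Z | W ≥ 12] = (11/42) / (1/14) = 11/3.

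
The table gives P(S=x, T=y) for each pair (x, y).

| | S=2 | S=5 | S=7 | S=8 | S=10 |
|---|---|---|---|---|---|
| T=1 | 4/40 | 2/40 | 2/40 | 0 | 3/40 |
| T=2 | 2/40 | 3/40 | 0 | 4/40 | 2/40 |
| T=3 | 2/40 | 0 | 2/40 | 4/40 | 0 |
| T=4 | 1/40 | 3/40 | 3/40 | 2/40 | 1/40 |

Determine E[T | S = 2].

P(S = 2) = 9/40.
Σ T·P over the event = 1·(4/40) + 2·(2/40) + 3·(2/40) + 4·(1/40) = 9/20.
E[T | S = 2] = (9/20) / (9/40) = 2.

2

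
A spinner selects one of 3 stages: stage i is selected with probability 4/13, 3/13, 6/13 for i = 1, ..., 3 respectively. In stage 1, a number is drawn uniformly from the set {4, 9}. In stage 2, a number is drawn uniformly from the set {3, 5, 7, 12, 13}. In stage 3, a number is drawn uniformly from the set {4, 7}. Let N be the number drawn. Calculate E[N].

83/13

E[N | stage 1] = (4+9)/2 = 13/2.
E[N | stage 2] = (3+5+7+12+13)/5 = 8.
E[N | stage 3] = (4+7)/2 = 11/2.
By the law of total expectation,
E[N] = (4/13)·(13/2) + (3/13)·(8) + (6/13)·(11/2) = 83/13.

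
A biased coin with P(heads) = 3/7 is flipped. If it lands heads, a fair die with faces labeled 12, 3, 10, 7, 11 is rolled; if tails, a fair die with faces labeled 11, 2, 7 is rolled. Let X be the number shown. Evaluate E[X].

E[X | heads] = (12+3+10+7+11)/5 = 43/5.
E[X | tails] = (11+2+7)/3 = 20/3.
E[X] = (3/7)·(43/5) + (4/7)·(20/3) = 787/105.

787/105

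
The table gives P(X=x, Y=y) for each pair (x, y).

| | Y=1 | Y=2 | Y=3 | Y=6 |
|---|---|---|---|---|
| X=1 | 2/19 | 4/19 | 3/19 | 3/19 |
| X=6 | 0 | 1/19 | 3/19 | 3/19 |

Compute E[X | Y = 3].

7/2

P(Y = 3) = 6/19.
Σ X·P over the event = 1·(3/19) + 6·(3/19) = 21/19.
E[X | Y = 3] = (21/19) / (6/19) = 7/2.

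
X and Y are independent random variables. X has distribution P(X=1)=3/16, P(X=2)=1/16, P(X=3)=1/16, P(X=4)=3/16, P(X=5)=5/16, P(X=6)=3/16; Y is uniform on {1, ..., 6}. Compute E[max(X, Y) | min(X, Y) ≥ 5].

P(min(X, Y) ≥ 5) = 1/6.
Summing max(X,Y)·P(x,y) over outcomes with min(X, Y) ≥ 5 gives 91/96.
E[max(X, Y) | min(X, Y) ≥ 5] = (91/96) / (1/6) = 91/16.

91/16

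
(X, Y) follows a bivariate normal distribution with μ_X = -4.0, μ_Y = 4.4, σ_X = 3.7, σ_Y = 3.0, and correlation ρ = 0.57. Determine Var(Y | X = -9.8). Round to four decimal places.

6.0759

For a bivariate normal, Var(Y | X=x) = σ_Y²(1 − ρ²).
Var(Y | X=-9.8) = (3.0)²·(1 − (0.57)²) = 9·0.6751 = 6.0759.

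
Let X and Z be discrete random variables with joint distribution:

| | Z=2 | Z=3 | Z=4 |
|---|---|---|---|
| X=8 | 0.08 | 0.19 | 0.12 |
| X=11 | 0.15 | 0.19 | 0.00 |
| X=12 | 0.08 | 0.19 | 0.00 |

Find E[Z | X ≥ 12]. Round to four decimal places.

P(X ≥ 12) = 0.27.
Summing Z·P(X=x,Z=y) over the conditioning event gives 0.73.
E[Z | X ≥ 12] = (0.73) / (0.27) = 2.7037.

2.7037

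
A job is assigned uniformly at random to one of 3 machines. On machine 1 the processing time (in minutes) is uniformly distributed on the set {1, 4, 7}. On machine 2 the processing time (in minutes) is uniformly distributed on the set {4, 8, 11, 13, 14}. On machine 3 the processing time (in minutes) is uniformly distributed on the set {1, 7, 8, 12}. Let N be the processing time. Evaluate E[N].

7

E[N | machine 1] = (1+4+7)/3 = 4.
E[N | machine 2] = (4+8+11+13+14)/5 = 10.
E[N | machine 3] = (1+7+8+12)/4 = 7.
By the law of total expectation,
E[N] = (1/3)·(4) + (1/3)·(10) + (1/3)·(7) = 7.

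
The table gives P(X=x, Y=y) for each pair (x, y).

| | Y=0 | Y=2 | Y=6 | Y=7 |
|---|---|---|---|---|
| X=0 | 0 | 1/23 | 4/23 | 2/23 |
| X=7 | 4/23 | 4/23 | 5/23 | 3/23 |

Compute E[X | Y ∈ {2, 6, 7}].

P(Y ∈ {2, 6, 7}) = 19/23.
Σ X·P over the event = 0·(1/23) + 0·(4/23) + 0·(2/23) + 7·(4/23) + 7·(5/23) + 7·(3/23) = 84/23.
E[X | Y ∈ {2, 6, 7}] = (84/23) / (19/23) = 84/19.

84/19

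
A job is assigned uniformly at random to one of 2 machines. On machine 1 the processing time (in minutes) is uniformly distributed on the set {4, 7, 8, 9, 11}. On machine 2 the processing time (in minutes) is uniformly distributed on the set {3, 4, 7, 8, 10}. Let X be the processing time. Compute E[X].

E[X | machine 1] = (4+7+8+9+11)/5 = 39/5.
E[X | machine 2] = (3+4+7+8+10)/5 = 32/5.
E[X] = (1/2)·(39/5) + (1/2)·(32/5) = 71/10.

71/10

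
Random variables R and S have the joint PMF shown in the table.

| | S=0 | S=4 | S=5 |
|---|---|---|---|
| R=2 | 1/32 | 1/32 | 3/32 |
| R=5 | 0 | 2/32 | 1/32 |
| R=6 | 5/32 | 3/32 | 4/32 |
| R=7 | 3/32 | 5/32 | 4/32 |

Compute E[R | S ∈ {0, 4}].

59/10

P(S ∈ {0, 4}) = 5/8.
Σ R·P over the event = 2·(1/32) + 2·(1/32) + 5·(2/32) + 6·(5/32) + 6·(3/32) + 7·(3/32) + 7·(5/32) = 59/16.
E[R | S ∈ {0, 4}] = (59/16) / (5/8) = 59/10.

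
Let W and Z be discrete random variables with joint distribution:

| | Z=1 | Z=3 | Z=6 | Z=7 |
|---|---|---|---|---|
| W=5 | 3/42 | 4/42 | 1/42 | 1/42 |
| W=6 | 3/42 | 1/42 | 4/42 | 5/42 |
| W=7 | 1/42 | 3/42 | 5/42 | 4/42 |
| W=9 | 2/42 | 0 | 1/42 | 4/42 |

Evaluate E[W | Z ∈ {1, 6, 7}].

P(Z ∈ {1, 6, 7}) = 17/21.
Summing W·P(W=x,Z=y) over the conditioning event gives 115/21.
E[W | Z ∈ {1, 6, 7}] = (115/21) / (17/21) = 115/17.

115/17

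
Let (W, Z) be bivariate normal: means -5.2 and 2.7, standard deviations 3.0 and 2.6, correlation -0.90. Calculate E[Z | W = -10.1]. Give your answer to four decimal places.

6.5220

The regression of Z on W has slope ρ·σ_Z/σ_W and passes through (μ_W, μ_Z).
E[Z | W=-10.1] = 2.7 + (-0.90)·(2.6/3.0)·(-10.1 − (-5.2)) = 2.7 + (-0.78)·(-4.9) = 6.5220.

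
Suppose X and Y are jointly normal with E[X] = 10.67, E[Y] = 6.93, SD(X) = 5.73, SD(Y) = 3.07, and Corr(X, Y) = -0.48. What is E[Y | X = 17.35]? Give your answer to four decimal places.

5.2121

The regression of Y on X has slope ρ·σ_Y/σ_X and passes through (μ_X, μ_Y).
E[Y | X=17.35] = 6.93 + (-0.48)·(3.07/5.73)·(17.35 − (10.67)) = 6.93 + (-0.25717)·(6.68) = 5.2121.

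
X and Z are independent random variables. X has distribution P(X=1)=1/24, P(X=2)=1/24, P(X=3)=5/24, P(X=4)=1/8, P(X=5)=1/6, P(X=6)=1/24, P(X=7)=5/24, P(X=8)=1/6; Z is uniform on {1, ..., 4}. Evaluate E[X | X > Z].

P(X > Z) = 19/24.
Summing X·P(x,y) over outcomes with X > Z gives 55/12.
E[X | X > Z] = (55/12) / (19/24) = 110/19.

110/19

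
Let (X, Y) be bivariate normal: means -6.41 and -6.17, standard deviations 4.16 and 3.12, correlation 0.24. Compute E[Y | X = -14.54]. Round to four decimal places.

-7.6334

E[Y | X=x] = μ_Y + ρ(σ_Y/σ_X)(x − μ_X) for jointly normal variables.
E[Y | X=-14.54] = -6.17 + (0.24)·(3.12/4.16)·(-14.54 − (-6.41)) = -6.17 + (0.18)·(-8.13) = -7.6334.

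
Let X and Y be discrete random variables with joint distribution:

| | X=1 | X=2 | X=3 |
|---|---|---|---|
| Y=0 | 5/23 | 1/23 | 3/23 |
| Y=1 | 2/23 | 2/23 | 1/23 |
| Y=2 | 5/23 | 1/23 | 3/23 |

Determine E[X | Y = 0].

P(Y = 0) = 9/23.
Σ X·P over the event = 1·(5/23) + 2·(1/23) + 3·(3/23) = 16/23.
E[X | Y = 0] = (16/23) / (9/23) = 16/9.

16/9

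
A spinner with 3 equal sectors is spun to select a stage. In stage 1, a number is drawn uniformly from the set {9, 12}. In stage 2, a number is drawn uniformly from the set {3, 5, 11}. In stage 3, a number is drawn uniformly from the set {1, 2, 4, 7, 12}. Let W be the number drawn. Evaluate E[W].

661/90

E[W | stage 1] = (9+12)/2 = 21/2.
E[W | stage 2] = (3+5+11)/3 = 19/3.
E[W | stage 3] = (1+2+4+7+12)/5 = 26/5.
E[W] = (1/3)·(21/2) + (1/3)·(19/3) + (1/3)·(26/5) = 661/90.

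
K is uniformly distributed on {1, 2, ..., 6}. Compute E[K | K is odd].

3

Given K is odd, K is equally likely to be any of {1, 3, 5}.
E[K | K is odd] = (1 + 3 + 5) / 3 = 3.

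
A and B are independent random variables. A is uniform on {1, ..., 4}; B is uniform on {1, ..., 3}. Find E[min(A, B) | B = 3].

Outcomes with B = 3: (1,3), (2,3), (3,3), (4,3), each with probability 1/12.
E[min(A, B) | B = 3] = (1 + 2 + 3 + 3) / 4 = 9/4.

9/4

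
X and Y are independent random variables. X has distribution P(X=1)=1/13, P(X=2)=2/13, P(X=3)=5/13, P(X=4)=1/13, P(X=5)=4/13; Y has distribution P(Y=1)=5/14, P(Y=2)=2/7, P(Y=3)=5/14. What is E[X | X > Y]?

P(X > Y) = 125/182.
Summing X·P(x,y) over outcomes with X > Y gives 491/182.
E[X | X > Y] = (491/182) / (125/182) = 491/125.

491/125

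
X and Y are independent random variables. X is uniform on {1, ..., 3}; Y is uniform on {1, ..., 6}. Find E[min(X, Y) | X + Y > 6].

7/3

Outcomes with X + Y > 6: (1,6), (2,5), (2,6), (3,4), (3,5), (3,6), each with probability 1/18.
E[min(X, Y) | X + Y > 6] = (1 + 2 + 2 + 3 + 3 + 3) / 6 = 7/3.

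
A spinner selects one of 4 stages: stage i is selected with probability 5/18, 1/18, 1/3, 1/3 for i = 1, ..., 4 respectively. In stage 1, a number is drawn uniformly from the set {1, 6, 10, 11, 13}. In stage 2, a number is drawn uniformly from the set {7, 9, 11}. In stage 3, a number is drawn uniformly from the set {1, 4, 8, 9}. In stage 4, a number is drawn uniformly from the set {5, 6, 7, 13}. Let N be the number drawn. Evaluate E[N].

259/36

E[N | stage 1] = (1+6+10+11+13)/5 = 41/5.
E[N | stage 2] = (7+9+11)/3 = 9.
E[N | stage 3] = (1+4+8+9)/4 = 11/2.
E[N | stage 4] = (5+6+7+13)/4 = 31/4.
By the law of total expectation,
E[N] = (5/18)·(41/5) + (1/18)·(9) + (1/3)·(11/2) + (1/3)·(31/4) = 259/36.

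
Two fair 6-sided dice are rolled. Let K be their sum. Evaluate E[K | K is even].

7

P(K is even) = 1/2.
Σ over the event: 2·1/36 + 4·1/12 + 6·5/36 + 8·5/36 + 10·1/12 + 12·1/36 = 7/2.
E[K | K is even] = (7/2) / (1/2) = 7.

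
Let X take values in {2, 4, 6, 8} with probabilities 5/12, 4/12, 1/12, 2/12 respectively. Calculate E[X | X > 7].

P(X > 7) = 1/6.
Σ over the event: 8·1/6 = 4/3.
E[X | X > 7] = (4/3) / (1/6) = 8.

8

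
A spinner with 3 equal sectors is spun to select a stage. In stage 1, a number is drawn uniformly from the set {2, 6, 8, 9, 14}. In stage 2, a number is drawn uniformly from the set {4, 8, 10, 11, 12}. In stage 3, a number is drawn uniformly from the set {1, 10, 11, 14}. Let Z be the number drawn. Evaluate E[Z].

E[Z | stage 1] = (2+6+8+9+14)/5 = 39/5.
E[Z | stage 2] = (4+8+10+11+12)/5 = 9.
E[Z | stage 3] = (1+10+11+14)/4 = 9.
By the law of total expectation,
E[Z] = (1/3)·(39/5) + (1/3)·(9) + (1/3)·(9) = 43/5.

43/5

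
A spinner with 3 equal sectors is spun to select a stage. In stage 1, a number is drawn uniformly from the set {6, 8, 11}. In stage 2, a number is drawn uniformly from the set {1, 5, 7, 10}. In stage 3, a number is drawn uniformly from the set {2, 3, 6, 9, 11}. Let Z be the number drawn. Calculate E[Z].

1217/180

E[Z | stage 1] = (6+8+11)/3 = 25/3.
E[Z | stage 2] = (1+5+7+10)/4 = 23/4.
E[Z | stage 3] = (2+3+6+9+11)/5 = 31/5.
E[Z] = (1/3)·(25/3) + (1/3)·(23/4) + (1/3)·(31/5) = 1217/180.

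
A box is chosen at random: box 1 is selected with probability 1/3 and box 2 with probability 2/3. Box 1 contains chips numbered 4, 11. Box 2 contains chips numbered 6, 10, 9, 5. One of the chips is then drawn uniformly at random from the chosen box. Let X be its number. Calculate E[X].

E[X | box 1] = (4+11)/2 = 15/2.
E[X | box 2] = (6+10+9+5)/4 = 15/2.
By the law of total expectation,
E[X] = (1/3)·(15/2) + (2/3)·(15/2) = 15/2.

15/2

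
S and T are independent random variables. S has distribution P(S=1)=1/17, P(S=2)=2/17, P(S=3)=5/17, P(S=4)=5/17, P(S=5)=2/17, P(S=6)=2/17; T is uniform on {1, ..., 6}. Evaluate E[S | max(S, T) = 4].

P(max(S, T) = 4) = 14/51.
Summing S·P(x,y) over outcomes with max(S, T) = 4 gives 50/51.
E[S | max(S, T) = 4] = (50/51) / (14/51) = 25/7.

25/7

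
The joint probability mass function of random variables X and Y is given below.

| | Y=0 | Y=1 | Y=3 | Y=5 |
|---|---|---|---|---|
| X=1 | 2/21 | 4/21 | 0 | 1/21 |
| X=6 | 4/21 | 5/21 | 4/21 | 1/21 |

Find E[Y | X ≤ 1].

P(X ≤ 1) = 1/3.
Σ Y·P over the event = 0·(2/21) + 1·(4/21) + 5·(1/21) = 3/7.
E[Y | X ≤ 1] = (3/7) / (1/3) = 9/7.

9/7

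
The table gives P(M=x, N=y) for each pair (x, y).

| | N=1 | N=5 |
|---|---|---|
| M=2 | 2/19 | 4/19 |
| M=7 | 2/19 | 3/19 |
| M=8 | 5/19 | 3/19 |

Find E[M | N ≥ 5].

53/10

P(N ≥ 5) = 10/19.
Σ M·P over the event = 2·(4/19) + 7·(3/19) + 8·(3/19) = 53/19.
E[M | N ≥ 5] = (53/19) / (10/19) = 53/10.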